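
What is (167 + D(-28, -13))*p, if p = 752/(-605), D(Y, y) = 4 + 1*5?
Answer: -12032/55 ≈ -218.76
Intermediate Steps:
D(Y, y) = 9 (D(Y, y) = 4 + 5 = 9)
p = -752/605 (p = 752*(-1/605) = -752/605 ≈ -1.2430)
(167 + D(-28, -13))*p = (167 + 9)*(-752/605) = 176*(-752/605) = -12032/55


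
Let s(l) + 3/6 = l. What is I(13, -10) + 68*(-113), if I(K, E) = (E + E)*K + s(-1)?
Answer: -15891/2 ≈ -7945.5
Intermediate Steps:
s(l) = -½ + l
I(K, E) = -3/2 + 2*E*K (I(K, E) = (E + E)*K + (-½ - 1) = (2*E)*K - 3/2 = 2*E*K - 3/2 = -3/2 + 2*E*K)
I(13, -10) + 68*(-113) = (-3/2 + 2*(-10)*13) + 68*(-113) = (-3/2 - 260) - 7684 = -523/2 - 7684 = -15891/2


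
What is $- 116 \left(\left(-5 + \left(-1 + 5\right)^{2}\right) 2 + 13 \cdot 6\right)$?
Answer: $-11600$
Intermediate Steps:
$- 116 \left(\left(-5 + \left(-1 + 5\right)^{2}\right) 2 + 13 \cdot 6\right) = - 116 \left(\left(-5 + 4^{2}\right) 2 + 78\right) = - 116 \left(\left(-5 + 16\right) 2 + 78\right) = - 116 \left(11 \cdot 2 + 78\right) = - 116 \left(22 + 78\right) = \left(-116\right) 100 = -11600$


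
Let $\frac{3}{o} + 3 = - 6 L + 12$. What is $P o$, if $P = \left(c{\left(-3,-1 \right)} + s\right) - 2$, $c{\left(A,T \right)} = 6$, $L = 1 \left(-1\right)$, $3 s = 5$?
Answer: $\frac{17}{15} \approx 1.1333$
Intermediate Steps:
$s = \frac{5}{3}$ ($s = \frac{1}{3} \cdot 5 = \frac{5}{3} \approx 1.6667$)
$L = -1$
$o = \frac{1}{5}$ ($o = \frac{3}{-3 + \left(\left(-6\right) \left(-1\right) + 12\right)} = \frac{3}{-3 + \left(6 + 12\right)} = \frac{3}{-3 + 18} = \frac{3}{15} = 3 \cdot \frac{1}{15} = \frac{1}{5} \approx 0.2$)
$P = \frac{17}{3}$ ($P = \left(6 + \frac{5}{3}\right) - 2 = \frac{23}{3} - 2 = \frac{17}{3} \approx 5.6667$)
$P o = \frac{17}{3} \cdot \frac{1}{5} = \frac{17}{15}$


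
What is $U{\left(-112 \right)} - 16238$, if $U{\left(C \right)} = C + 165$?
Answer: $-16185$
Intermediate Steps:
$U{\left(C \right)} = 165 + C$
$U{\left(-112 \right)} - 16238 = \left(165 - 112\right) - 16238 = 53 - 16238 = -16185$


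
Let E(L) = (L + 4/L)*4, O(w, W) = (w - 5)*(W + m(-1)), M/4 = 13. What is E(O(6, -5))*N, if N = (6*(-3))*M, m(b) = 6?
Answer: -18720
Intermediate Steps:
M = 52 (M = 4*13 = 52)
O(w, W) = (-5 + w)*(6 + W) (O(w, W) = (w - 5)*(W + 6) = (-5 + w)*(6 + W))
E(L) = 4*L + 16/L
N = -936 (N = (6*(-3))*52 = -18*52 = -936)
E(O(6, -5))*N = (4*(-30 - 5*(-5) + 6*6 - 5*6) + 16/(-30 - 5*(-5) + 6*6 - 5*6))*(-936) = (4*(-30 + 25 + 36 - 30) + 16/(-30 + 25 + 36 - 30))*(-936) = (4*1 + 16/1)*(-936) = (4 + 16*1)*(-936) = (4 + 16)*(-936) = 20*(-936) = -18720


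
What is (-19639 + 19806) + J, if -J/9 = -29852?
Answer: 268835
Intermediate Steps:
J = 268668 (J = -9*(-29852) = 268668)
(-19639 + 19806) + J = (-19639 + 19806) + 268668 = 167 + 268668 = 268835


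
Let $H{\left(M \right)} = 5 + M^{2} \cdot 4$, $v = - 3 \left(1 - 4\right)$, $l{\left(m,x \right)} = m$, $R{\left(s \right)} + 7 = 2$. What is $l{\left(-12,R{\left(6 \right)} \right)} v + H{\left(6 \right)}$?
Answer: $41$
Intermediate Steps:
$R{\left(s \right)} = -5$ ($R{\left(s \right)} = -7 + 2 = -5$)
$v = 9$ ($v = \left(-3\right) \left(-3\right) = 9$)
$H{\left(M \right)} = 5 + 4 M^{2}$
$l{\left(-12,R{\left(6 \right)} \right)} v + H{\left(6 \right)} = \left(-12\right) 9 + \left(5 + 4 \cdot 6^{2}\right) = -108 + \left(5 + 4 \cdot 36\right) = -108 + \left(5 + 144\right) = -108 + 149 = 41$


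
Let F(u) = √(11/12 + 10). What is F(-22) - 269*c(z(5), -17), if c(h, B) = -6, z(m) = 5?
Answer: 1614 + √393/6 ≈ 1617.3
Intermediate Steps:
F(u) = √393/6 (F(u) = √(11*(1/12) + 10) = √(11/12 + 10) = √(131/12) = √393/6)
F(-22) - 269*c(z(5), -17) = √393/6 - 269*(-6) = √393/6 + 1614 = 1614 + √393/6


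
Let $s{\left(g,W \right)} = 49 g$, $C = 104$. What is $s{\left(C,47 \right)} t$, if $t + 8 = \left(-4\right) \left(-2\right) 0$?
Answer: $-40768$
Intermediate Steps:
$t = -8$ ($t = -8 + \left(-4\right) \left(-2\right) 0 = -8 + 8 \cdot 0 = -8 + 0 = -8$)
$s{\left(C,47 \right)} t = 49 \cdot 104 \left(-8\right) = 5096 \left(-8\right) = -40768$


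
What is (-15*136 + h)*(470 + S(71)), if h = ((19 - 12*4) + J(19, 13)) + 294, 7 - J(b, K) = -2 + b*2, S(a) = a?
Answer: -975964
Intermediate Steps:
J(b, K) = 9 - 2*b (J(b, K) = 7 - (-2 + b*2) = 7 - (-2 + 2*b) = 7 + (2 - 2*b) = 9 - 2*b)
h = 236 (h = ((19 - 12*4) + (9 - 2*19)) + 294 = ((19 - 48) + (9 - 38)) + 294 = (-29 - 29) + 294 = -58 + 294 = 236)
(-15*136 + h)*(470 + S(71)) = (-15*136 + 236)*(470 + 71) = (-2040 + 236)*541 = -1804*541 = -975964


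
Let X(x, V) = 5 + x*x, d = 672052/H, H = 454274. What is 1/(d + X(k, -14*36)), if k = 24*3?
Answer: 227137/1178949919 ≈ 0.00019266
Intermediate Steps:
k = 72
d = 336026/227137 (d = 672052/454274 = 672052*(1/454274) = 336026/227137 ≈ 1.4794)
X(x, V) = 5 + x**2
1/(d + X(k, -14*36)) = 1/(336026/227137 + (5 + 72**2)) = 1/(336026/227137 + (5 + 5184)) = 1/(336026/227137 + 5189) = 1/(1178949919/227137) = 227137/1178949919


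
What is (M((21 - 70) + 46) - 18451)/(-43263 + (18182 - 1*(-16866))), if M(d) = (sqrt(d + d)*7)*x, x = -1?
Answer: 18451/8215 + 7*I*sqrt(6)/8215 ≈ 2.246 + 0.0020872*I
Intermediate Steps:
M(d) = -7*sqrt(2)*sqrt(d) (M(d) = (sqrt(d + d)*7)*(-1) = (sqrt(2*d)*7)*(-1) = ((sqrt(2)*sqrt(d))*7)*(-1) = (7*sqrt(2)*sqrt(d))*(-1) = -7*sqrt(2)*sqrt(d))
(M((21 - 70) + 46) - 18451)/(-43263 + (18182 - 1*(-16866))) = (-7*sqrt(2)*sqrt((21 - 70) + 46) - 18451)/(-43263 + (18182 - 1*(-16866))) = (-7*sqrt(2)*sqrt(-49 + 46) - 18451)/(-43263 + (18182 + 16866)) = (-7*sqrt(2)*sqrt(-3) - 18451)/(-43263 + 35048) = (-7*sqrt(2)*I*sqrt(3) - 18451)/(-8215) = (-7*I*sqrt(6) - 18451)*(-1/8215) = (-18451 - 7*I*sqrt(6))*(-1/8215) = 18451/8215 + 7*I*sqrt(6)/8215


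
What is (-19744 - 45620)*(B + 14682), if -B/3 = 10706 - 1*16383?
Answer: -2072888532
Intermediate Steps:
B = 17031 (B = -3*(10706 - 1*16383) = -3*(10706 - 16383) = -3*(-5677) = 17031)
(-19744 - 45620)*(B + 14682) = (-19744 - 45620)*(17031 + 14682) = -65364*31713 = -2072888532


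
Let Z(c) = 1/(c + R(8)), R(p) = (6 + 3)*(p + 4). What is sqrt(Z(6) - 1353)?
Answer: I*sqrt(17583474)/114 ≈ 36.783*I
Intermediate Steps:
R(p) = 36 + 9*p (R(p) = 9*(4 + p) = 36 + 9*p)
Z(c) = 1/(108 + c) (Z(c) = 1/(c + (36 + 9*8)) = 1/(c + (36 + 72)) = 1/(c + 108) = 1/(108 + c))
sqrt(Z(6) - 1353) = sqrt(1/(108 + 6) - 1353) = sqrt(1/114 - 1353) = sqrt(-154241/114) = I*sqrt(17583474)/114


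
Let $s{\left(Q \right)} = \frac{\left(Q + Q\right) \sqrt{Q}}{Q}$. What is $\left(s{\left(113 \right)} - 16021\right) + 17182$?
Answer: $1161 + 2 \sqrt{113} \approx 1182.3$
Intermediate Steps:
$s{\left(Q \right)} = 2 \sqrt{Q}$ ($s{\left(Q \right)} = \frac{2 Q \sqrt{Q}}{Q} = \frac{2 Q^{\frac{3}{2}}}{Q} = 2 \sqrt{Q}$)
$\left(s{\left(113 \right)} - 16021\right) + 17182 = \left(2 \sqrt{113} - 16021\right) + 17182 = \left(-16021 + 2 \sqrt{113}\right) + 17182 = 1161 + 2 \sqrt{113}$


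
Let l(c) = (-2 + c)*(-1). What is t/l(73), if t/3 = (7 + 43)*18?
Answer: -2700/71 ≈ -38.028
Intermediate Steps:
l(c) = 2 - c
t = 2700 (t = 3*((7 + 43)*18) = 3*(50*18) = 3*900 = 2700)
t/l(73) = 2700/(2 - 1*73) = 2700/(2 - 73) = 2700/(-71) = 2700*(-1/71) = -2700/71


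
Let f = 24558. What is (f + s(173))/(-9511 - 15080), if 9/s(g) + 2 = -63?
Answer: -532087/532805 ≈ -0.99865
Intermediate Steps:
s(g) = -9/65 (s(g) = 9/(-2 - 63) = 9/(-65) = 9*(-1/65) = -9/65)
(f + s(173))/(-9511 - 15080) = (24558 - 9/65)/(-9511 - 15080) = (1596261/65)/(-24591) = (1596261/65)*(-1/24591) = -532087/532805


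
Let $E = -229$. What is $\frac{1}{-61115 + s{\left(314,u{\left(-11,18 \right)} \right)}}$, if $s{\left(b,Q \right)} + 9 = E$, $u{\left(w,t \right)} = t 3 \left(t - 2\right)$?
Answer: $- \frac{1}{61353} \approx -1.6299 \cdot 10^{-5}$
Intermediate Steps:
$u{\left(w,t \right)} = 3 t \left(-2 + t\right)$
$s{\left(b,Q \right)} = -238$ ($s{\left(b,Q \right)} = -9 - 229 = -238$)
$\frac{1}{-61115 + s{\left(314,u{\left(-11,18 \right)} \right)}} = \frac{1}{-61115 - 238} = \frac{1}{-61353} = - \frac{1}{61353}$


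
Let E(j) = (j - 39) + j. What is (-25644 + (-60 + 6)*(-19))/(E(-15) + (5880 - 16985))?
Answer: 12309/5587 ≈ 2.2032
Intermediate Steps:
E(j) = -39 + 2*j (E(j) = (-39 + j) + j = -39 + 2*j)
(-25644 + (-60 + 6)*(-19))/(E(-15) + (5880 - 16985)) = (-25644 + (-60 + 6)*(-19))/((-39 + 2*(-15)) + (5880 - 16985)) = (-25644 - 54*(-19))/((-39 - 30) - 11105) = (-25644 + 1026)/(-69 - 11105) = -24618/(-11174) = -24618*(-1/11174) = 12309/5587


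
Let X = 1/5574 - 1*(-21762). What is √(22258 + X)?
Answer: √1367678339094/5574 ≈ 209.81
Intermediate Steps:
X = 121301389/5574 (X = 1/5574 + 21762 = 121301389/5574 ≈ 21762.)
√(22258 + X) = √(22258 + 121301389/5574) = √(245367481/5574) = √1367678339094/5574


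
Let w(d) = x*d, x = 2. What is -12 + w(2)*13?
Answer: 40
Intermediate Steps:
w(d) = 2*d
-12 + w(2)*13 = -12 + (2*2)*13 = -12 + 4*13 = -12 + 52 = 40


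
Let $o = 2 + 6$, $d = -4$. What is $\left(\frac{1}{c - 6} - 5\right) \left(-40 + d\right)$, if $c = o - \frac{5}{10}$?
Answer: $\frac{572}{3} \approx 190.67$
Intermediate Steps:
$o = 8$
$c = \frac{15}{2}$ ($c = 8 - \frac{5}{10} = 8 - 5 \cdot \frac{1}{10} = 8 - \frac{1}{2} = \frac{15}{2} \approx 7.5$)
$\left(\frac{1}{c - 6} - 5\right) \left(-40 + d\right) = \left(\frac{1}{\frac{15}{2} - 6} - 5\right) \left(-40 - 4\right) = \left(\frac{1}{\frac{3}{2}} - 5\right) \left(-44\right) = \left(\frac{2}{3} - 5\right) \left(-44\right) = \left(- \frac{13}{3}\right) \left(-44\right) = \frac{572}{3}$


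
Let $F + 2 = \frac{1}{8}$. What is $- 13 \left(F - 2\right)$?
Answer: $\frac{403}{8} \approx 50.375$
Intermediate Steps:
$F = - \frac{15}{8}$ ($F = -2 + \frac{1}{8} = - \frac{15}{8} \approx -1.875$)
$- 13 \left(F - 2\right) = - 13 \left(- \frac{15}{8} - 2\right) = \left(-13\right) \left(- \frac{31}{8}\right) = \frac{403}{8}$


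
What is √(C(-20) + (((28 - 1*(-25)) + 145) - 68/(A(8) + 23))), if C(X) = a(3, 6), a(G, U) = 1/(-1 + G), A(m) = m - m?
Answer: √413770/46 ≈ 13.984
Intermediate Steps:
A(m) = 0
C(X) = ½ (C(X) = 1/(-1 + 3) = 1/2 = ½)
√(C(-20) + (((28 - 1*(-25)) + 145) - 68/(A(8) + 23))) = √(½ + (((28 - 1*(-25)) + 145) - 68/(0 + 23))) = √(½ + (((28 + 25) + 145) - 68/23)) = √(½ + ((53 + 145) - 68*1/23)) = √(½ + (198 - 68/23)) = √(½ + 4486/23) = √(8995/46) = √413770/46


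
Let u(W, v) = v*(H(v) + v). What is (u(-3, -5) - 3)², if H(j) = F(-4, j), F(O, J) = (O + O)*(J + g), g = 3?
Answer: 3364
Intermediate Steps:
F(O, J) = 2*O*(3 + J) (F(O, J) = (O + O)*(J + 3) = (2*O)*(3 + J) = 2*O*(3 + J))
H(j) = -24 - 8*j (H(j) = 2*(-4)*(3 + j) = -24 - 8*j)
u(W, v) = v*(-24 - 7*v) (u(W, v) = v*((-24 - 8*v) + v) = v*(-24 - 7*v))
(u(-3, -5) - 3)² = (-5*(-24 - 7*(-5)) - 3)² = (-5*(-24 + 35) - 3)² = (-5*11 - 3)² = (-55 - 3)² = (-58)² = 3364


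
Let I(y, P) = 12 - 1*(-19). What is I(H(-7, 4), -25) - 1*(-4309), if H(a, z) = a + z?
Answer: 4340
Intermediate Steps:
I(y, P) = 31 (I(y, P) = 12 + 19 = 31)
I(H(-7, 4), -25) - 1*(-4309) = 31 - 1*(-4309) = 31 + 4309 = 4340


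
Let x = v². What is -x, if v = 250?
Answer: -62500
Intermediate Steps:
x = 62500 (x = 250² = 62500)
-x = -1*62500 = -62500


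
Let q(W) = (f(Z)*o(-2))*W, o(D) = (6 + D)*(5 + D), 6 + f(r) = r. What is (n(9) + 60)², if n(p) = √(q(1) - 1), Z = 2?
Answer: 3551 + 840*I ≈ 3551.0 + 840.0*I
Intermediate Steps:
f(r) = -6 + r
o(D) = (5 + D)*(6 + D)
q(W) = -48*W (q(W) = ((-6 + 2)*(30 + (-2)² + 11*(-2)))*W = (-4*(30 + 4 - 22))*W = (-4*12)*W = -48*W)
n(p) = 7*I (n(p) = √(-48*1 - 1) = √(-48 - 1) = √(-49) = 7*I)
(n(9) + 60)² = (7*I + 60)² = (60 + 7*I)²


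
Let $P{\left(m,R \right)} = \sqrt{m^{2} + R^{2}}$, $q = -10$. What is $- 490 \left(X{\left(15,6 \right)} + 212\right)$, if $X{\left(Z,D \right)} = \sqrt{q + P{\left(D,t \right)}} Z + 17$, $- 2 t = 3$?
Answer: $-112210 - 3675 i \sqrt{40 - 6 \sqrt{17}} \approx -1.1221 \cdot 10^{5} - 14357.0 i$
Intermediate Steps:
$t = - \frac{3}{2}$ ($t = \left(- \frac{1}{2}\right) 3 = - \frac{3}{2} \approx -1.5$)
$P{\left(m,R \right)} = \sqrt{R^{2} + m^{2}}$
$X{\left(Z,D \right)} = 17 + Z \sqrt{-10 + \sqrt{\frac{9}{4} + D^{2}}}$ ($X{\left(Z,D \right)} = \sqrt{-10 + \sqrt{\left(- \frac{3}{2}\right)^{2} + D^{2}}} Z + 17 = \sqrt{-10 + \sqrt{\frac{9}{4} + D^{2}}} Z + 17 = Z \sqrt{-10 + \sqrt{\frac{9}{4} + D^{2}}} + 17 = 17 + Z \sqrt{-10 + \sqrt{\frac{9}{4} + D^{2}}}$)
$- 490 \left(X{\left(15,6 \right)} + 212\right) = - 490 \left(\left(17 + \frac{1}{2} \cdot 15 \sqrt{-40 + 2 \sqrt{9 + 4 \cdot 6^{2}}}\right) + 212\right) = - 490 \left(\left(17 + \frac{1}{2} \cdot 15 \sqrt{-40 + 2 \sqrt{9 + 4 \cdot 36}}\right) + 212\right) = - 490 \left(\left(17 + \frac{1}{2} \cdot 15 \sqrt{-40 + 2 \sqrt{9 + 144}}\right) + 212\right) = - 490 \left(\left(17 + \frac{1}{2} \cdot 15 \sqrt{-40 + 2 \sqrt{153}}\right) + 212\right) = - 490 \left(\left(17 + \frac{1}{2} \cdot 15 \sqrt{-40 + 2 \cdot 3 \sqrt{17}}\right) + 212\right) = - 490 \left(\left(17 + \frac{1}{2} \cdot 15 \sqrt{-40 + 6 \sqrt{17}}\right) + 212\right) = - 490 \left(\left(17 + \frac{15 \sqrt{-40 + 6 \sqrt{17}}}{2}\right) + 212\right) = - 490 \left(229 + \frac{15 \sqrt{-40 + 6 \sqrt{17}}}{2}\right) = -112210 - 3675 \sqrt{-40 + 6 \sqrt{17}}$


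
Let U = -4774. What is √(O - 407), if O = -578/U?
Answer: 2*I*√579575535/2387 ≈ 20.171*I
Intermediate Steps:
O = 289/2387 (O = -578/(-4774) = -578*(-1/4774) = 289/2387 ≈ 0.12107)
√(O - 407) = √(289/2387 - 407) = √(-971220/2387) = 2*I*√579575535/2387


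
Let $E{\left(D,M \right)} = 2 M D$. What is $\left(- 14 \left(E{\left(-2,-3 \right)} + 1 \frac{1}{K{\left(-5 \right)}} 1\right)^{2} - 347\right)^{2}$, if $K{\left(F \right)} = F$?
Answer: $\frac{3295793281}{625} \approx 5.2733 \cdot 10^{6}$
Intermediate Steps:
$E{\left(D,M \right)} = 2 D M$
$\left(- 14 \left(E{\left(-2,-3 \right)} + 1 \frac{1}{K{\left(-5 \right)}} 1\right)^{2} - 347\right)^{2} = \left(- 14 \left(2 \left(-2\right) \left(-3\right) + 1 \frac{1}{-5} \cdot 1\right)^{2} - 347\right)^{2} = \left(- 14 \left(12 + 1 \left(- \frac{1}{5}\right) 1\right)^{2} - 347\right)^{2} = \left(- 14 \left(12 - \frac{1}{5}\right)^{2} - 347\right)^{2} = \left(- 14 \left(\frac{59}{5}\right)^{2} - 347\right)^{2} = \left(\left(-14\right) \frac{3481}{25} - 347\right)^{2} = \left(- \frac{48734}{25} - 347\right)^{2} = \left(- \frac{57409}{25}\right)^{2} = \frac{3295793281}{625}$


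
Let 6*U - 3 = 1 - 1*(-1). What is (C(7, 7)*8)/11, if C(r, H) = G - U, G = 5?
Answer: 100/33 ≈ 3.0303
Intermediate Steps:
U = ⅚ (U = ½ + (1 - 1*(-1))/6 = ½ + (1 + 1)/6 = ½ + (⅙)*2 = ½ + ⅓ = ⅚ ≈ 0.83333)
C(r, H) = 25/6 (C(r, H) = 5 - 1*⅚ = 5 - ⅚ = 25/6)
(C(7, 7)*8)/11 = ((25/6)*8)/11 = (100/3)*(1/11) = 100/33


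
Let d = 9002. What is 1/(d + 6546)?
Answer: 1/15548 ≈ 6.4317e-5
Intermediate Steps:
1/(d + 6546) = 1/(9002 + 6546) = 1/15548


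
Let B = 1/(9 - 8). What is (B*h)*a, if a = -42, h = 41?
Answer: -1722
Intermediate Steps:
B = 1 (B = 1/1 = 1)
(B*h)*a = (1*41)*(-42) = 41*(-42) = -1722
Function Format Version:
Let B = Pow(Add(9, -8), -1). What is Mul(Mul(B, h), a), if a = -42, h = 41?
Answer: -1722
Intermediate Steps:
B = 1 (B = Pow(1, -1) = 1)
Mul(Mul(B, h), a) = Mul(Mul(1, 41), -42) = Mul(41, -42) = -1722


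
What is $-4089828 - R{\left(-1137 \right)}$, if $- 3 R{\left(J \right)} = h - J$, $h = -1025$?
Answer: $- \frac{12269372}{3} \approx -4.0898 \cdot 10^{6}$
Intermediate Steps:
$R{\left(J \right)} = \frac{1025}{3} + \frac{J}{3}$ ($R{\left(J \right)} = - \frac{-1025 - J}{3} = \frac{1025}{3} + \frac{J}{3}$)
$-4089828 - R{\left(-1137 \right)} = -4089828 - \left(\frac{1025}{3} + \frac{1}{3} \left(-1137\right)\right) = -4089828 - \left(\frac{1025}{3} - 379\right) = -4089828 - - \frac{112}{3} = -4089828 + \frac{112}{3} = - \frac{12269372}{3}$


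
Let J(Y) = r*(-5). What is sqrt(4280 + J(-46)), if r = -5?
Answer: sqrt(4305) ≈ 65.613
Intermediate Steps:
J(Y) = 25 (J(Y) = -5*(-5) = 25)
sqrt(4280 + J(-46)) = sqrt(4280 + 25) = sqrt(4305)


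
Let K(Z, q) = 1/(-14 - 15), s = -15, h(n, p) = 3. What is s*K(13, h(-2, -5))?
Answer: 15/29 ≈ 0.51724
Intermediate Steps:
K(Z, q) = -1/29 (K(Z, q) = 1/(-29) = -1/29)
s*K(13, h(-2, -5)) = -15*(-1/29) = 15/29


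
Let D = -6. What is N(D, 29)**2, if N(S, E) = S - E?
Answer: 1225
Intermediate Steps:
N(D, 29)**2 = (-6 - 1*29)**2 = (-6 - 29)**2 = (-35)**2 = 1225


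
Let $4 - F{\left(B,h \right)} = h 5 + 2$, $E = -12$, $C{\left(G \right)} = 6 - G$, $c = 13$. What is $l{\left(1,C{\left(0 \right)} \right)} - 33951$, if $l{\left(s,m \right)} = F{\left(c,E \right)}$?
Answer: $-33889$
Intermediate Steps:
$F{\left(B,h \right)} = 2 - 5 h$ ($F{\left(B,h \right)} = 4 - \left(h 5 + 2\right) = 4 - \left(5 h + 2\right) = 4 - \left(2 + 5 h\right) = 2 - 5 h$)
$l{\left(s,m \right)} = 62$ ($l{\left(s,m \right)} = 2 - -60 = 2 + 60 = 62$)
$l{\left(1,C{\left(0 \right)} \right)} - 33951 = 62 - 33951 = -33889$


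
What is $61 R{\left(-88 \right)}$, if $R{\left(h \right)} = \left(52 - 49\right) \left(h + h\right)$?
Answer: $-32208$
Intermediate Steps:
$R{\left(h \right)} = 6 h$ ($R{\left(h \right)} = 3 \cdot 2 h = 6 h$)
$61 R{\left(-88 \right)} = 61 \cdot 6 \left(-88\right) = 61 \left(-528\right) = -32208$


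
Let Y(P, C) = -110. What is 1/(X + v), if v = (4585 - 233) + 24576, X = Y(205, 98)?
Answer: 1/28818 ≈ 3.4701e-5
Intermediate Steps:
X = -110
v = 28928 (v = 4352 + 24576 = 28928)
1/(X + v) = 1/(-110 + 28928) = 1/28818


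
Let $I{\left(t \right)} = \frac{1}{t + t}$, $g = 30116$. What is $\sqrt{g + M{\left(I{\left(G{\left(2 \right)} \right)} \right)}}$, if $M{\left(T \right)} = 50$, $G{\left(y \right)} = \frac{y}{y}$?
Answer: $\sqrt{30166} \approx 173.68$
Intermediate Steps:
$G{\left(y \right)} = 1$
$I{\left(t \right)} = \frac{1}{2 t}$
$\sqrt{g + M{\left(I{\left(G{\left(2 \right)} \right)} \right)}} = \sqrt{30116 + 50} = \sqrt{30166}$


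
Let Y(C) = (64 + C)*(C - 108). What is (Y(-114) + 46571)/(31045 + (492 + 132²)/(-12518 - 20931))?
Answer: 1929037279/1038406289 ≈ 1.8577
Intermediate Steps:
Y(C) = (-108 + C)*(64 + C) (Y(C) = (64 + C)*(-108 + C) = (-108 + C)*(64 + C))
(Y(-114) + 46571)/(31045 + (492 + 132²)/(-12518 - 20931)) = ((-6912 + (-114)² - 44*(-114)) + 46571)/(31045 + (492 + 132²)/(-12518 - 20931)) = ((-6912 + 12996 + 5016) + 46571)/(31045 + (492 + 17424)/(-33449)) = (11100 + 46571)/(31045 + 17916*(-1/33449)) = 57671/(31045 - 17916/33449) = 57671/(1038406289/33449) = 57671*(33449/1038406289) = 1929037279/1038406289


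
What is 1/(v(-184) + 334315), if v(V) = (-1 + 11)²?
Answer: 1/334415 ≈ 2.9903e-6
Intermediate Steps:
v(V) = 100 (v(V) = 10² = 100)
1/(v(-184) + 334315) = 1/(100 + 334315) = 1/334415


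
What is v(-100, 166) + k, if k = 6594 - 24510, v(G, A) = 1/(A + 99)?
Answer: -4747739/265 ≈ -17916.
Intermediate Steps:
v(G, A) = 1/(99 + A)
k = -17916
v(-100, 166) + k = 1/(99 + 166) - 17916 = 1/265 - 17916 = -4747739/265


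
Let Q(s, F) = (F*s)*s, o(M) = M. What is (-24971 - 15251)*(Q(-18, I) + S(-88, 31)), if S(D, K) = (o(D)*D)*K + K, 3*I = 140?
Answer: -10265257730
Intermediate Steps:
I = 140/3 (I = (⅓)*140 = 140/3 ≈ 46.667)
S(D, K) = K + K*D² (S(D, K) = (D*D)*K + K = D²*K + K = K*D² + K = K + K*D²)
Q(s, F) = F*s²
(-24971 - 15251)*(Q(-18, I) + S(-88, 31)) = (-24971 - 15251)*((140/3)*(-18)² + 31*(1 + (-88)²)) = -40222*((140/3)*324 + 31*(1 + 7744)) = -40222*(15120 + 31*7745) = -40222*(15120 + 240095) = -40222*255215 = -10265257730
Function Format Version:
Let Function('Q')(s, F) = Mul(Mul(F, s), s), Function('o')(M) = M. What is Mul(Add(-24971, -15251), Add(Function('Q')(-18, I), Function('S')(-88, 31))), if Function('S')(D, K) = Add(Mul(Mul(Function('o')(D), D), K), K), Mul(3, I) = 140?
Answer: -10265257730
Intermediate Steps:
I = Rational(140, 3) (I = Mul(Rational(1, 3), 140) = Rational(140, 3) ≈ 46.667)
Function('S')(D, K) = Add(K, Mul(K, Pow(D, 2))) (Function('S')(D, K) = Add(Mul(Mul(D, D), K), K) = Add(Mul(Pow(D, 2), K), K) = Add(Mul(K, Pow(D, 2)), K) = Add(K, Mul(K, Pow(D, 2))))
Function('Q')(s, F) = Mul(F, Pow(s, 2))
Mul(Add(-24971, -15251), Add(Function('Q')(-18, I), Function('S')(-88, 31))) = Mul(Add(-24971, -15251), Add(Mul(Rational(140, 3), Pow(-18, 2)), Mul(31, Add(1, Pow(-88, 2))))) = Mul(-40222, Add(Mul(Rational(140, 3), 324), Mul(31, Add(1, 7744)))) = Mul(-40222, Add(15120, Mul(31, 7745))) = Mul(-40222, Add(15120, 240095)) = Mul(-40222, 255215) = -10265257730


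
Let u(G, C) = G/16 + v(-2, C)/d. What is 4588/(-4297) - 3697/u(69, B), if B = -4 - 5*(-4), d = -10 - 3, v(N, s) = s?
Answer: -3307230780/2754377 ≈ -1200.7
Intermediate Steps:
d = -13
B = 16 (B = -4 + 20 = 16)
u(G, C) = -C/13 + G/16 (u(G, C) = G/16 + C/(-13) = G*(1/16) + C*(-1/13) = G/16 - C/13 = -C/13 + G/16)
4588/(-4297) - 3697/u(69, B) = 4588/(-4297) - 3697/(-1/13*16 + (1/16)*69) = 4588*(-1/4297) - 3697/(-16/13 + 69/16) = -4588/4297 - 3697/641/208 = -4588/4297 - 3697*208/641 = -4588/4297 - 768976/641 = -3307230780/2754377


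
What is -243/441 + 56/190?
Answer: -1193/4655 ≈ -0.25628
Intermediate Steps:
-243/441 + 56/190 = -243*1/441 + 56*(1/190) = -27/49 + 28/95 = -1193/4655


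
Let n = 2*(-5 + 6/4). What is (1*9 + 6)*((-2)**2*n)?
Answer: -420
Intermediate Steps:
n = -7 (n = 2*(-5 + 6*(1/4)) = 2*(-5 + 3/2) = 2*(-7/2) = -7)
(1*9 + 6)*((-2)**2*n) = (1*9 + 6)*((-2)**2*(-7)) = (9 + 6)*(4*(-7)) = 15*(-28) = -420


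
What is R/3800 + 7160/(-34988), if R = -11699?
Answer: -109133153/33238600 ≈ -3.2833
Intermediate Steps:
R/3800 + 7160/(-34988) = -11699/3800 + 7160/(-34988) = -11699*1/3800 + 7160*(-1/34988) = -11699/3800 - 1790/8747 = -109133153/33238600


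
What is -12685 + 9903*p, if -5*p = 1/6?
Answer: -130151/10 ≈ -13015.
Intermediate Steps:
p = -1/30 (p = -1/5/6 = -1/5*1/6 = -1/30 ≈ -0.033333)
-12685 + 9903*p = -12685 + 9903*(-1/30) = -12685 - 3301/10 = -130151/10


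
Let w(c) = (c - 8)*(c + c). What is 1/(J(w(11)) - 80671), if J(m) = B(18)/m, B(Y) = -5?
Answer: -66/5324291 ≈ -1.2396e-5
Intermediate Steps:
w(c) = 2*c*(-8 + c) (w(c) = (-8 + c)*(2*c) = 2*c*(-8 + c))
J(m) = -5/m
1/(J(w(11)) - 80671) = 1/(-5*1/(22*(-8 + 11)) - 80671) = 1/(-5/(2*11*3) - 80671) = 1/(-5/66 - 80671) = 1/(-5324291/66) = -66/5324291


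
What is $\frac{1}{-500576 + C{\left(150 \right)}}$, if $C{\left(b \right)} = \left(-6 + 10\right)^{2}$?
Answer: $- \frac{1}{500560} \approx -1.9978 \cdot 10^{-6}$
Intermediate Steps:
$C{\left(b \right)} = 16$ ($C{\left(b \right)} = 4^{2} = 16$)
$\frac{1}{-500576 + C{\left(150 \right)}} = \frac{1}{-500576 + 16} = \frac{1}{-500560} = - \frac{1}{500560}$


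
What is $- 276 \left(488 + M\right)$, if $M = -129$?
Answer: $-99084$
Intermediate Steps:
$- 276 \left(488 + M\right) = - 276 \left(488 - 129\right) = \left(-276\right) 359 = -99084$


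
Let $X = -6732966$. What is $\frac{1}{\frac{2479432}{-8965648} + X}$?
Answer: $- \frac{1120706}{7545675703925} \approx -1.4852 \cdot 10^{-7}$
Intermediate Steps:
$\frac{1}{\frac{2479432}{-8965648} + X} = \frac{1}{\frac{2479432}{-8965648} - 6732966} = \frac{1}{2479432 \left(- \frac{1}{8965648}\right) - 6732966} = \frac{1}{- \frac{309929}{1120706} - 6732966} = \frac{1}{- \frac{7545675703925}{1120706}} = - \frac{1120706}{7545675703925}$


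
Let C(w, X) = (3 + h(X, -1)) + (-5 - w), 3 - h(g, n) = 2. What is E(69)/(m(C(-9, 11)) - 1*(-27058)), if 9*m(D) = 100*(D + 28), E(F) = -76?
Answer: -38/13729 ≈ -0.0027679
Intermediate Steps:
h(g, n) = 1 (h(g, n) = 3 - 1*2 = 3 - 2 = 1)
C(w, X) = -1 - w (C(w, X) = (3 + 1) + (-5 - w) = 4 + (-5 - w) = -1 - w)
m(D) = 2800/9 + 100*D/9 (m(D) = (100*(D + 28))/9 = (100*(28 + D))/9 = (2800 + 100*D)/9 = 2800/9 + 100*D/9)
E(69)/(m(C(-9, 11)) - 1*(-27058)) = -76/((2800/9 + 100*(-1 - 1*(-9))/9) - 1*(-27058)) = -76/((2800/9 + 100*(-1 + 9)/9) + 27058) = -76/((2800/9 + (100/9)*8) + 27058) = -76/((2800/9 + 800/9) + 27058) = -76/(400 + 27058) = -76/27458 = -76*1/27458 = -38/13729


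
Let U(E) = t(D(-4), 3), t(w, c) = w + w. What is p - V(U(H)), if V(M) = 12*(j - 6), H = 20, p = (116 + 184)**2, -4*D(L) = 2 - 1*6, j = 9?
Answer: 89964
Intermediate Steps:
D(L) = 1 (D(L) = -(2 - 1*6)/4 = -(2 - 6)/4 = -1/4*(-4) = 1)
t(w, c) = 2*w
p = 90000 (p = 300**2 = 90000)
U(E) = 2 (U(E) = 2*1 = 2)
V(M) = 36 (V(M) = 12*(9 - 6) = 12*3 = 36)
p - V(U(H)) = 90000 - 1*36 = 90000 - 36 = 89964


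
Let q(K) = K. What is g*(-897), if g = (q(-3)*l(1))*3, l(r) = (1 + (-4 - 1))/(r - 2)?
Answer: 32292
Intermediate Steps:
l(r) = -4/(-2 + r) (l(r) = (1 - 5)/(-2 + r) = -4/(-2 + r))
g = -36 (g = -(-12)/(-2 + 1)*3 = -(-12)/(-1)*3 = -(-12)*(-1)*3 = -3*4*3 = -12*3 = -36)
g*(-897) = -36*(-897) = 32292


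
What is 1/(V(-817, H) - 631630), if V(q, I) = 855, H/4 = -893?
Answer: -1/630775 ≈ -1.5854e-6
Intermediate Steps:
H = -3572 (H = 4*(-893) = -3572)
1/(V(-817, H) - 631630) = 1/(855 - 631630) = 1/(-630775) = -1/630775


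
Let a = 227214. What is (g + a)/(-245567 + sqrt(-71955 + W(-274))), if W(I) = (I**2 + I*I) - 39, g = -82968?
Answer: -35422057482/60303073331 - 144246*sqrt(78158)/60303073331 ≈ -0.58807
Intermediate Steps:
W(I) = -39 + 2*I**2 (W(I) = (I**2 + I**2) - 39 = 2*I**2 - 39 = -39 + 2*I**2)
(g + a)/(-245567 + sqrt(-71955 + W(-274))) = (-82968 + 227214)/(-245567 + sqrt(-71955 + (-39 + 2*(-274)**2))) = 144246/(-245567 + sqrt(-71955 + (-39 + 2*75076))) = 144246/(-245567 + sqrt(-71955 + (-39 + 150152))) = 144246/(-245567 + sqrt(-71955 + 150113)) = 144246/(-245567 + sqrt(78158))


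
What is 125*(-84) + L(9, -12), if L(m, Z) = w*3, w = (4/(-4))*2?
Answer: -10506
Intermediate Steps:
w = -2 (w = (4*(-¼))*2 = -1*2 = -2)
L(m, Z) = -6 (L(m, Z) = -2*3 = -6)
125*(-84) + L(9, -12) = 125*(-84) - 6 = -10500 - 6 = -10506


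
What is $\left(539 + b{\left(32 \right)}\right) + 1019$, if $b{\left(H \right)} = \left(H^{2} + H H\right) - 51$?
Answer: $3555$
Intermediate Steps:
$b{\left(H \right)} = -51 + 2 H^{2}$ ($b{\left(H \right)} = \left(H^{2} + H^{2}\right) - 51 = 2 H^{2} - 51 = -51 + 2 H^{2}$)
$\left(539 + b{\left(32 \right)}\right) + 1019 = \left(539 - \left(51 - 2 \cdot 32^{2}\right)\right) + 1019 = \left(539 + \left(-51 + 2 \cdot 1024\right)\right) + 1019 = \left(539 + \left(-51 + 2048\right)\right) + 1019 = \left(539 + 1997\right) + 1019 = 2536 + 1019 = 3555$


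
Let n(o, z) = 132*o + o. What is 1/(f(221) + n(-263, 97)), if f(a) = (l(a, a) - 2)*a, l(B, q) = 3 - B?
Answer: -1/83599 ≈ -1.1962e-5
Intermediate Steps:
f(a) = a*(1 - a) (f(a) = ((3 - a) - 2)*a = (1 - a)*a = a*(1 - a))
n(o, z) = 133*o
1/(f(221) + n(-263, 97)) = 1/(221*(1 - 1*221) + 133*(-263)) = 1/(221*(1 - 221) - 34979) = 1/(221*(-220) - 34979) = 1/(-48620 - 34979) = 1/(-83599) = -1/83599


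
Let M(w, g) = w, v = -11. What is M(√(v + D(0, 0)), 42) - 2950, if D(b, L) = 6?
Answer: -2950 + I*√5 ≈ -2950.0 + 2.2361*I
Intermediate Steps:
M(√(v + D(0, 0)), 42) - 2950 = √(-11 + 6) - 2950 = √(-5) - 2950 = I*√5 - 2950 = -2950 + I*√5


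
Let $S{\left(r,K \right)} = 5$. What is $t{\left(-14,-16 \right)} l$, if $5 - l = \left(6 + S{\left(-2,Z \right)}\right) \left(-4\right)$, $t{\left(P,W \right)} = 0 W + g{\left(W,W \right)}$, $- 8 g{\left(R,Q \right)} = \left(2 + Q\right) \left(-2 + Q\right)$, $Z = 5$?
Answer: $- \frac{3087}{2} \approx -1543.5$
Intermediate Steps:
$g{\left(R,Q \right)} = - \frac{\left(-2 + Q\right) \left(2 + Q\right)}{8}$ ($g{\left(R,Q \right)} = - \frac{\left(2 + Q\right) \left(-2 + Q\right)}{8} = - \frac{\left(-2 + Q\right) \left(2 + Q\right)}{8}$)
$t{\left(P,W \right)} = \frac{1}{2} - \frac{W^{2}}{8}$ ($t{\left(P,W \right)} = 0 W - \left(- \frac{1}{2} + \frac{W^{2}}{8}\right) = 0 - \left(- \frac{1}{2} + \frac{W^{2}}{8}\right) = \frac{1}{2} - \frac{W^{2}}{8}$)
$l = 49$ ($l = 5 - \left(6 + 5\right) \left(-4\right) = 5 - 11 \left(-4\right) = 5 - -44 = 5 + 44 = 49$)
$t{\left(-14,-16 \right)} l = \left(\frac{1}{2} - \frac{\left(-16\right)^{2}}{8}\right) 49 = \left(\frac{1}{2} - 32\right) 49 = \left(- \frac{63}{2}\right) 49 = - \frac{3087}{2}$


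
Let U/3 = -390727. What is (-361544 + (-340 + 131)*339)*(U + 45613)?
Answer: 487122370360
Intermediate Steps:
U = -1172181 (U = 3*(-390727) = -1172181)
(-361544 + (-340 + 131)*339)*(U + 45613) = (-361544 + (-340 + 131)*339)*(-1172181 + 45613) = (-361544 - 209*339)*(-1126568) = (-361544 - 70851)*(-1126568) = -432395*(-1126568) = 487122370360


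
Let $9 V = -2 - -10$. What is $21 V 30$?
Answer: $560$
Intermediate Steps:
$V = \frac{8}{9}$ ($V = \frac{-2 - -10}{9} = \frac{-2 + 10}{9} = \frac{1}{9} \cdot 8 = \frac{8}{9} \approx 0.88889$)
$21 V 30 = 21 \cdot \frac{8}{9} \cdot 30 = \frac{56}{3} \cdot 30 = 560$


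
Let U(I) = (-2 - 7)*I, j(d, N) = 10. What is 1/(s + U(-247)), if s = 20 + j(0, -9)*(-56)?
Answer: 1/1683 ≈ 0.00059418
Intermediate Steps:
U(I) = -9*I
s = -540 (s = 20 + 10*(-56) = 20 - 560 = -540)
1/(s + U(-247)) = 1/(-540 - 9*(-247)) = 1/(-540 + 2223) = 1/1683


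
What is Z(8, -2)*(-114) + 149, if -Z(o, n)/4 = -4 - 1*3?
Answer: -3043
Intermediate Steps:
Z(o, n) = 28 (Z(o, n) = -4*(-4 - 1*3) = -4*(-4 - 3) = -4*(-7) = 28)
Z(8, -2)*(-114) + 149 = 28*(-114) + 149 = -3192 + 149 = -3043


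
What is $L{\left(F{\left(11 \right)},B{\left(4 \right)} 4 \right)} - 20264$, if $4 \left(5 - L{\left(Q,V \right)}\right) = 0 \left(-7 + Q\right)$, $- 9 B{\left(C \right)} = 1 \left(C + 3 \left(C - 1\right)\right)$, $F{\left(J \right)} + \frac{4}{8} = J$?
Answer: $-20259$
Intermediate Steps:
$F{\left(J \right)} = - \frac{1}{2} + J$
$B{\left(C \right)} = \frac{1}{3} - \frac{4 C}{9}$ ($B{\left(C \right)} = - \frac{1 \left(C + 3 \left(C - 1\right)\right)}{9} = - \frac{1 \left(C + 3 \left(-1 + C\right)\right)}{9} = - \frac{1 \left(C + \left(-3 + 3 C\right)\right)}{9} = - \frac{1 \left(-3 + 4 C\right)}{9} = - \frac{-3 + 4 C}{9} = \frac{1}{3} - \frac{4 C}{9}$)
$L{\left(Q,V \right)} = 5$ ($L{\left(Q,V \right)} = 5 - \frac{0 \left(-7 + Q\right)}{4} = 5 - 0 = 5 + 0 = 5$)
$L{\left(F{\left(11 \right)},B{\left(4 \right)} 4 \right)} - 20264 = 5 - 20264 = -20259$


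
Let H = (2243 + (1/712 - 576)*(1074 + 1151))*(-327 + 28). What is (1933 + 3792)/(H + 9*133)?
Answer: 9160/612044809 ≈ 1.4966e-5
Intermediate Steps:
H = 3060214469/8 (H = (2243 + (1/712 - 576)*2225)*(-299) = (2243 - 410111/712*2225)*(-299) = (2243 - 10252775/8)*(-299) = -10234831/8*(-299) = 3060214469/8 ≈ 3.8253e+8)
(1933 + 3792)/(H + 9*133) = (1933 + 3792)/(3060214469/8 + 9*133) = 5725/(3060214469/8 + 1197) = 5725/(3060224045/8) = 5725*(8/3060224045) = 9160/612044809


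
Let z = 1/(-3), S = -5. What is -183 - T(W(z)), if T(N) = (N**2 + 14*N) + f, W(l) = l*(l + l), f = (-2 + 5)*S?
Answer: -13864/81 ≈ -171.16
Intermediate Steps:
z = -1/3 ≈ -0.33333
f = -15 (f = (-2 + 5)*(-5) = 3*(-5) = -15)
W(l) = 2*l**2 (W(l) = l*(2*l) = 2*l**2)
T(N) = -15 + N**2 + 14*N (T(N) = (N**2 + 14*N) - 15 = -15 + N**2 + 14*N)
-183 - T(W(z)) = -183 - (-15 + (2*(-1/3)**2)**2 + 14*(2*(-1/3)**2)) = -183 - (-15 + (2*(1/9))**2 + 14*(2*(1/9))) = -183 - (-15 + (2/9)**2 + 14*(2/9)) = -183 - (-15 + 4/81 + 28/9) = -183 - 1*(-959/81) = -183 + 959/81 = -13864/81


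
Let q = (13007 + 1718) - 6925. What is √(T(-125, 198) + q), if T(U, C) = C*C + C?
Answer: √47202 ≈ 217.26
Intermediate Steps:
T(U, C) = C + C² (T(U, C) = C² + C = C + C²)
q = 7800 (q = 14725 - 6925 = 7800)
√(T(-125, 198) + q) = √(198*(1 + 198) + 7800) = √(198*199 + 7800) = √(39402 + 7800) = √47202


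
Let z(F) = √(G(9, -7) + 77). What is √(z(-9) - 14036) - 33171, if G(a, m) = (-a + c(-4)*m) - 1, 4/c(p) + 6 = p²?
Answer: -33171 + I*√(350900 - 5*√1605)/5 ≈ -33171.0 + 118.44*I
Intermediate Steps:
c(p) = 4/(-6 + p²)
G(a, m) = -1 - a + 2*m/5 (G(a, m) = (-a + (4/(-6 + (-4)²))*m) - 1 = (-a + (4/(-6 + 16))*m) - 1 = (-a + (4/10)*m) - 1 = (-a + (4*(⅒))*m) - 1 = (-a + 2*m/5) - 1 = -1 - a + 2*m/5)
z(F) = √1605/5 (z(F) = √((-1 - 1*9 + (⅖)*(-7)) + 77) = √((-1 - 9 - 14/5) + 77) = √(-64/5 + 77) = √(321/5) = √1605/5)
√(z(-9) - 14036) - 33171 = √(√1605/5 - 14036) - 33171 = √(-14036 + √1605/5) - 33171 = -33171 + √(-14036 + √1605/5)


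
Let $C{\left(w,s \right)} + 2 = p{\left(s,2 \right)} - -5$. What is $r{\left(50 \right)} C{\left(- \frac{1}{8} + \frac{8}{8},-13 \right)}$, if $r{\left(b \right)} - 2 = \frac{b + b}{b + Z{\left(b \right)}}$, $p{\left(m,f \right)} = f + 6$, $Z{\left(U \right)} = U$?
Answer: $33$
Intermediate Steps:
$p{\left(m,f \right)} = 6 + f$
$r{\left(b \right)} = 3$ ($r{\left(b \right)} = 2 + \frac{b + b}{b + b} = 2 + \frac{2 b}{2 b} = 2 + 2 b \frac{1}{2 b} = 2 + 1 = 3$)
$C{\left(w,s \right)} = 11$ ($C{\left(w,s \right)} = -2 + \left(\left(6 + 2\right) - -5\right) = -2 + \left(8 + 5\right) = -2 + 13 = 11$)
$r{\left(50 \right)} C{\left(- \frac{1}{8} + \frac{8}{8},-13 \right)} = 3 \cdot 11 = 33$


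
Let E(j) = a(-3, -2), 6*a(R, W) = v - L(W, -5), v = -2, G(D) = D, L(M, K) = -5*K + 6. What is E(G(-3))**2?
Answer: 121/4 ≈ 30.250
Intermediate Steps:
L(M, K) = 6 - 5*K
a(R, W) = -11/2 (a(R, W) = (-2 - (6 - 5*(-5)))/6 = (-2 - (6 + 25))/6 = (-2 - 1*31)/6 = (-2 - 31)/6 = (1/6)*(-33) = -11/2)
E(j) = -11/2
E(G(-3))**2 = (-11/2)**2 = 121/4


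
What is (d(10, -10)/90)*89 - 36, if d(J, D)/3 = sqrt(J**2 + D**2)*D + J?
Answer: -19/3 - 890*sqrt(2)/3 ≈ -425.88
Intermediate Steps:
d(J, D) = 3*J + 3*D*sqrt(D**2 + J**2) (d(J, D) = 3*(sqrt(J**2 + D**2)*D + J) = 3*(sqrt(D**2 + J**2)*D + J) = 3*(D*sqrt(D**2 + J**2) + J) = 3*(J + D*sqrt(D**2 + J**2)) = 3*J + 3*D*sqrt(D**2 + J**2))
(d(10, -10)/90)*89 - 36 = ((3*10 + 3*(-10)*sqrt((-10)**2 + 10**2))/90)*89 - 36 = ((30 + 3*(-10)*sqrt(100 + 100))*(1/90))*89 - 36 = ((30 + 3*(-10)*sqrt(200))*(1/90))*89 - 36 = ((30 + 3*(-10)*(10*sqrt(2)))*(1/90))*89 - 36 = ((30 - 300*sqrt(2))*(1/90))*89 - 36 = (1/3 - 10*sqrt(2)/3)*89 - 36 = (89/3 - 890*sqrt(2)/3) - 36 = -19/3 - 890*sqrt(2)/3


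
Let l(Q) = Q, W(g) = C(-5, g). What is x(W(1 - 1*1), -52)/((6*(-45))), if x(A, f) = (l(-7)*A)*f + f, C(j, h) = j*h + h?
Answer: 26/135 ≈ 0.19259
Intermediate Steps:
C(j, h) = h + h*j (C(j, h) = h*j + h = h + h*j)
W(g) = -4*g (W(g) = g*(1 - 5) = g*(-4) = -4*g)
x(A, f) = f - 7*A*f (x(A, f) = (-7*A)*f + f = -7*A*f + f = f - 7*A*f)
x(W(1 - 1*1), -52)/((6*(-45))) = (-52*(1 - (-28)*(1 - 1*1)))/((6*(-45))) = -52*(1 - (-28)*(1 - 1))/(-270) = -52*(1 - (-28)*0)*(-1/270) = -52*(1 - 7*0)*(-1/270) = -52*(1 + 0)*(-1/270) = -52*1*(-1/270) = -52*(-1/270) = 26/135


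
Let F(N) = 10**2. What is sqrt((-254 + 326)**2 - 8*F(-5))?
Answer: 4*sqrt(274) ≈ 66.212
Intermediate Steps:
F(N) = 100
sqrt((-254 + 326)**2 - 8*F(-5)) = sqrt((-254 + 326)**2 - 8*100) = sqrt(72**2 - 800) = sqrt(5184 - 800) = sqrt(4384) = 4*sqrt(274)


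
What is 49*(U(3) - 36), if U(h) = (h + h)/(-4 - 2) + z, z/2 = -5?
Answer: -2303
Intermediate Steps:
z = -10 (z = 2*(-5) = -10)
U(h) = -10 - h/3 (U(h) = (h + h)/(-4 - 2) - 10 = (2*h)/(-6) - 10 = (2*h)*(-⅙) - 10 = -h/3 - 10 = -10 - h/3)
49*(U(3) - 36) = 49*((-10 - ⅓*3) - 36) = 49*((-10 - 1) - 36) = 49*(-11 - 36) = 49*(-47) = -2303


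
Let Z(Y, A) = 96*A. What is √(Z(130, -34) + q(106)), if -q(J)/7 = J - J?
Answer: 8*I*√51 ≈ 57.131*I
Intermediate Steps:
q(J) = 0 (q(J) = -7*(J - J) = -7*0 = 0)
√(Z(130, -34) + q(106)) = √(96*(-34) + 0) = √(-3264 + 0) = √(-3264) = 8*I*√51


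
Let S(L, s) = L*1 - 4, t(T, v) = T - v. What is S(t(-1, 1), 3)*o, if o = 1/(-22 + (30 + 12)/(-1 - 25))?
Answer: 78/307 ≈ 0.25407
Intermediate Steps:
S(L, s) = -4 + L (S(L, s) = L - 4 = -4 + L)
o = -13/307 (o = 1/(-22 + 42/(-26)) = 1/(-22 + 42*(-1/26)) = 1/(-22 - 21/13) = 1/(-307/13) = -13/307 ≈ -0.042345)
S(t(-1, 1), 3)*o = (-4 + (-1 - 1*1))*(-13/307) = (-4 + (-1 - 1))*(-13/307) = (-4 - 2)*(-13/307) = -6*(-13/307) = 78/307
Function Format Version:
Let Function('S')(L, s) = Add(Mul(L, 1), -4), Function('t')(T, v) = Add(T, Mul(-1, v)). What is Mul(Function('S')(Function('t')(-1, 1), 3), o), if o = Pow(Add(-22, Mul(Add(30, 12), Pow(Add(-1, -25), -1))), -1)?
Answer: Rational(78, 307) ≈ 0.25407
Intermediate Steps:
Function('S')(L, s) = Add(-4, L) (Function('S')(L, s) = Add(L, -4) = Add(-4, L))
o = Rational(-13, 307) (o = Pow(Add(-22, Mul(42, Pow(-26, -1))), -1) = Pow(Add(-22, Mul(42, Rational(-1, 26))), -1) = Pow(Add(-22, Rational(-21, 13)), -1) = Pow(Rational(-307, 13), -1) = Rational(-13, 307) ≈ -0.042345)
Mul(Function('S')(Function('t')(-1, 1), 3), o) = Mul(Add(-4, Add(-1, Mul(-1, 1))), Rational(-13, 307)) = Mul(Add(-4, Add(-1, -1)), Rational(-13, 307)) = Mul(Add(-4, -2), Rational(-13, 307)) = Mul(-6, Rational(-13, 307)) = Rational(78, 307)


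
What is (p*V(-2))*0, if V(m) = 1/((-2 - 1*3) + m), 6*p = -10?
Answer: 0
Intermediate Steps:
p = -5/3 (p = (⅙)*(-10) = -5/3 ≈ -1.6667)
V(m) = 1/(-5 + m) (V(m) = 1/((-2 - 3) + m) = 1/(-5 + m))
(p*V(-2))*0 = -5/(3*(-5 - 2))*0 = -5/3/(-7)*0 = -5/3*(-⅐)*0 = (5/21)*0 = 0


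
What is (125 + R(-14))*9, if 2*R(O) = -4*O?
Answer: 1377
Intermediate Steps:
R(O) = -2*O (R(O) = (-4*O)/2 = -2*O)
(125 + R(-14))*9 = (125 - 2*(-14))*9 = (125 + 28)*9 = 153*9 = 1377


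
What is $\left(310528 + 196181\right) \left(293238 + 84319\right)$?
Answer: $191311529913$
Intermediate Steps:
$\left(310528 + 196181\right) \left(293238 + 84319\right) = 506709 \cdot 377557 = 191311529913$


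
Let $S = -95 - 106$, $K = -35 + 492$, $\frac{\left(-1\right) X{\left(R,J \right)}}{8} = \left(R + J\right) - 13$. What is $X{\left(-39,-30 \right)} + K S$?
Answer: $-91201$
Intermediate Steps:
$X{\left(R,J \right)} = 104 - 8 J - 8 R$ ($X{\left(R,J \right)} = - 8 \left(\left(R + J\right) - 13\right) = - 8 \left(\left(J + R\right) - 13\right) = - 8 \left(-13 + J + R\right) = 104 - 8 J - 8 R$)
$K = 457$
$S = -201$ ($S = -95 - 106 = -201$)
$X{\left(-39,-30 \right)} + K S = \left(104 - -240 - -312\right) + 457 \left(-201\right) = \left(104 + 240 + 312\right) - 91857 = 656 - 91857 = -91201$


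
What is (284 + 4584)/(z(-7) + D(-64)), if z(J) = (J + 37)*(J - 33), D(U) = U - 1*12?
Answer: -1217/319 ≈ -3.8150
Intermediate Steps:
D(U) = -12 + U (D(U) = U - 12 = -12 + U)
z(J) = (-33 + J)*(37 + J) (z(J) = (37 + J)*(-33 + J) = (-33 + J)*(37 + J))
(284 + 4584)/(z(-7) + D(-64)) = (284 + 4584)/((-1221 + (-7)**2 + 4*(-7)) + (-12 - 64)) = 4868/((-1221 + 49 - 28) - 76) = 4868/(-1200 - 76) = 4868/(-1276) = 4868*(-1/1276) = -1217/319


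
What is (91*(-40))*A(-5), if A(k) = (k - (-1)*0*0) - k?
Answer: 0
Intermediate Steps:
A(k) = 0 (A(k) = (k - (-1)*0) - k = (k - 1*0) - k = (k + 0) - k = k - k = 0)
(91*(-40))*A(-5) = (91*(-40))*0 = -3640*0 = 0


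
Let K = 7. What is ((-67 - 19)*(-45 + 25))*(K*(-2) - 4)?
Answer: -30960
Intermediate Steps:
((-67 - 19)*(-45 + 25))*(K*(-2) - 4) = ((-67 - 19)*(-45 + 25))*(7*(-2) - 4) = (-86*(-20))*(-14 - 4) = 1720*(-18) = -30960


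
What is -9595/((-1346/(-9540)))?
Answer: -45768150/673 ≈ -68006.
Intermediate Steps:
-9595/((-1346/(-9540))) = -9595/((-1346*(-1/9540))) = -9595/673/4770 = -9595*4770/673 = -45768150/673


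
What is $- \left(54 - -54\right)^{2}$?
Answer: $-11664$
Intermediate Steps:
$- \left(54 - -54\right)^{2} = - \left(54 + 54\right)^{2} = - 108^{2} = \left(-1\right) 11664 = -11664$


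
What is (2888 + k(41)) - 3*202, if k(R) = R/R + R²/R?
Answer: 2324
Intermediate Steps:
k(R) = 1 + R
(2888 + k(41)) - 3*202 = (2888 + (1 + 41)) - 3*202 = (2888 + 42) - 606 = 2930 - 606 = 2324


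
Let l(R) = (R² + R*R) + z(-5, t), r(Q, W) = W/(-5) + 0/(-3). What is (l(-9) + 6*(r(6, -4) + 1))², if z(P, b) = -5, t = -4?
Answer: 703921/25 ≈ 28157.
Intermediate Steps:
r(Q, W) = -W/5 (r(Q, W) = W*(-⅕) + 0*(-⅓) = -W/5 + 0 = -W/5)
l(R) = -5 + 2*R² (l(R) = (R² + R*R) - 5 = (R² + R²) - 5 = 2*R² - 5 = -5 + 2*R²)
(l(-9) + 6*(r(6, -4) + 1))² = ((-5 + 2*(-9)²) + 6*(-⅕*(-4) + 1))² = ((-5 + 2*81) + 6*(⅘ + 1))² = ((-5 + 162) + 6*(9/5))² = (157 + 54/5)² = (839/5)² = 703921/25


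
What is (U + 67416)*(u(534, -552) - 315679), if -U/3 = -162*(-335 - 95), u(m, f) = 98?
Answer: 44674908684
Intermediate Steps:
U = -208980 (U = -(-486)*(-335 - 95) = -(-486)*(-430) = -3*69660 = -208980)
(U + 67416)*(u(534, -552) - 315679) = (-208980 + 67416)*(98 - 315679) = -141564*(-315581) = 44674908684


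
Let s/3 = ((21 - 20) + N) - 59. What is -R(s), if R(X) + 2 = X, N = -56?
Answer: 344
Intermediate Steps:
s = -342 (s = 3*(((21 - 20) - 56) - 59) = 3*((1 - 56) - 59) = 3*(-55 - 59) = 3*(-114) = -342)
R(X) = -2 + X
-R(s) = -(-2 - 342) = -1*(-344) = 344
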